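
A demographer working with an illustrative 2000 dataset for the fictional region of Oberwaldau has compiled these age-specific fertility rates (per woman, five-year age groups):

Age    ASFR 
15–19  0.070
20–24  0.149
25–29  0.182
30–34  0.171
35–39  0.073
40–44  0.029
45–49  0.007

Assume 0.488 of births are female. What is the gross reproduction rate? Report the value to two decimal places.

1.66

Proportion female at birth = 0.488.
Sum of ASFRs = 0.070 + 0.149 + 0.182 + 0.171 + 0.073 + 0.029 + 0.007 = 0.681
TFR = 5 × 0.681 = 3.405
GRR = 0.488 × 3.405 = 1.66164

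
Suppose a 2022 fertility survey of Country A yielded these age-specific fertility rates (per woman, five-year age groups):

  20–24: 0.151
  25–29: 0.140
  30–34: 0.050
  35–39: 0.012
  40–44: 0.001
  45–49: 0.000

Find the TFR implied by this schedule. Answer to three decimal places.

Sum of ASFRs = 0.151 + 0.140 + 0.050 + 0.012 + 0.001 + 0.000 = 0.354
TFR = 5 × 0.354 = 1.77

1.770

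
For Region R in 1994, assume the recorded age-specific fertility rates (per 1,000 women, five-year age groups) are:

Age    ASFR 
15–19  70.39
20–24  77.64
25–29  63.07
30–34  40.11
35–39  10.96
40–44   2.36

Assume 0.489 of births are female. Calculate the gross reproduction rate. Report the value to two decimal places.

0.65

Proportion female at birth = 0.489.
Sum of ASFRs = 70.39 + 77.64 + 63.07 + 40.11 + 10.96 + 2.36 = 264.53
TFR = 5 × 264.53 / 1000 = 1.32265
GRR = 0.489 × 1.32265 = 0.64678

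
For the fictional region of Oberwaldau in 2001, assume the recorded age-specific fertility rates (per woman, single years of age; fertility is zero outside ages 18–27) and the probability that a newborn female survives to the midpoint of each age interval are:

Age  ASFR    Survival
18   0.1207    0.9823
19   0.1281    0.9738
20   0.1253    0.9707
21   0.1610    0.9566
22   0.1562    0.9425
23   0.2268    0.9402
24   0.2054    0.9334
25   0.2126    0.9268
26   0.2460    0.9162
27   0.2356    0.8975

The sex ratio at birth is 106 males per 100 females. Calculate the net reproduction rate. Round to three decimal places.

0.828

Proportion female at birth = 100 / (100 + 106) = 0.48544.
Survival-weighted fertility by age (1·fₓ·Sₓ):
  18: 1 × 0.1207 × 0.9823 = 0.11856
  19: 1 × 0.1281 × 0.9738 = 0.12474
  20: 1 × 0.1253 × 0.9707 = 0.12163
  21: 1 × 0.1610 × 0.9566 = 0.15401
  22: 1 × 0.1562 × 0.9425 = 0.14722
  23: 1 × 0.2268 × 0.9402 = 0.21324
  24: 1 × 0.2054 × 0.9334 = 0.19172
  25: 1 × 0.2126 × 0.9268 = 0.19704
  26: 1 × 0.2460 × 0.9162 = 0.22539
  27: 1 × 0.2356 × 0.8975 = 0.21145
Sum = 1.70500
NRR = 0.48544 × 1.70500 = 0.82768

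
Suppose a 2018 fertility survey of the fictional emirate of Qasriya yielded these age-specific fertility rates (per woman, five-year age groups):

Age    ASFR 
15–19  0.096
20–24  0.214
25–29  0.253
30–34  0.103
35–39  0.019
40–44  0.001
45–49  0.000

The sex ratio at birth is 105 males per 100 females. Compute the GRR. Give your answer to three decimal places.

Proportion female at birth = 100 / (100 + 105) = 0.48780.
Sum of ASFRs = 0.096 + 0.214 + 0.253 + 0.103 + 0.019 + 0.001 + 0.000 = 0.686
TFR = 5 × 0.686 = 3.43
GRR = 0.48780 × 3.43 = 1.67315

1.673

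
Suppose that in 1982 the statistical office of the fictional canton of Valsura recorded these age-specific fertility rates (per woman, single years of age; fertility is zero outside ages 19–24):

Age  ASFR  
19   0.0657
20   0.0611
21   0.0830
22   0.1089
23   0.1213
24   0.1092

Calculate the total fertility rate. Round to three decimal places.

0.549

Sum of ASFRs = 0.0657 + 0.0611 + 0.0830 + 0.1089 + 0.1213 + 0.1092 = 0.5492
TFR = 0.5492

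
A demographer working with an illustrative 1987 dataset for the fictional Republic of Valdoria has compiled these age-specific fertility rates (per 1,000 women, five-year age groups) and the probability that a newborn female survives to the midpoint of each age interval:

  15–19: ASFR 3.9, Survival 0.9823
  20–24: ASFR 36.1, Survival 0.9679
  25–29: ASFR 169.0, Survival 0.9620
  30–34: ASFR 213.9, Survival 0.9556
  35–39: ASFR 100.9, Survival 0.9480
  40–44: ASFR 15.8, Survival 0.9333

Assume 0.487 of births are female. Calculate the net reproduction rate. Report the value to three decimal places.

Proportion female at birth = 0.487.
Survival-weighted fertility by age (5·fₓ·Sₓ):
  15–19: 5 × 3.9/1000 × 0.9823 = 0.01915
  20–24: 5 × 36.1/1000 × 0.9679 = 0.17471
  25–29: 5 × 169.0/1000 × 0.9620 = 0.81289
  30–34: 5 × 213.9/1000 × 0.9556 = 1.02201
  35–39: 5 × 100.9/1000 × 0.9480 = 0.47827
  40–44: 5 × 15.8/1000 × 0.9333 = 0.07373
Sum = 2.58076
NRR = 0.487 × 2.58076 = 1.25683

1.257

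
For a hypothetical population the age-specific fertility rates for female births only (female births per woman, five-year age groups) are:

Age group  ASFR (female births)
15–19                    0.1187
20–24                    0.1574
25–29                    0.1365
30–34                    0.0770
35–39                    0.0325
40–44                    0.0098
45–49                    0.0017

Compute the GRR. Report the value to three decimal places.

Sum of female ASFRs = 0.1187 + 0.1574 + 0.1365 + 0.0770 + 0.0325 + 0.0098 + 0.0017 = 0.5336
GRR = 5 × 0.5336 = 2.668

2.668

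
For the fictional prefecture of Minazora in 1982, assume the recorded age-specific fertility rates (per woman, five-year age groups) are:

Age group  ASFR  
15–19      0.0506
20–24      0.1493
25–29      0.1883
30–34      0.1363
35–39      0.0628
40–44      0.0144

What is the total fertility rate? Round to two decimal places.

3.01

Sum of ASFRs = 0.0506 + 0.1493 + 0.1883 + 0.1363 + 0.0628 + 0.0144 = 0.6017
TFR = 5 × 0.6017 = 3.0085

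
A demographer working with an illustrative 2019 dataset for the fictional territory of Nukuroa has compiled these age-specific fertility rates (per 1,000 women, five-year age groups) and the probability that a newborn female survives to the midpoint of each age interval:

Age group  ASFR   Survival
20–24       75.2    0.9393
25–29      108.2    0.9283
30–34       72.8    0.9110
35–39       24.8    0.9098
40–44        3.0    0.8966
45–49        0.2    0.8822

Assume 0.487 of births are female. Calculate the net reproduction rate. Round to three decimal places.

Proportion female at birth = 0.487.
Each age group contributes 5 × ASFR × survival:
  20–24: 5 × 75.2/1000 × 0.9393 = 0.35318
  25–29: 5 × 108.2/1000 × 0.9283 = 0.50221
  30–34: 5 × 72.8/1000 × 0.9110 = 0.33160
  35–39: 5 × 24.8/1000 × 0.9098 = 0.11282
  40–44: 5 × 3.0/1000 × 0.8966 = 0.01345
  45–49: 5 × 0.2/1000 × 0.8822 = 0.00088
Sum = 1.31414
NRR = 0.487 × 1.31414 = 0.63999

0.640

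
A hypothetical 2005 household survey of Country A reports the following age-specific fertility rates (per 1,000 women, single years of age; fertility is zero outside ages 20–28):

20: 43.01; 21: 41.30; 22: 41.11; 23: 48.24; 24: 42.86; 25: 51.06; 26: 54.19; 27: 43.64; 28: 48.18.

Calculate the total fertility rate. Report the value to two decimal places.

0.41

Sum of ASFRs = 43.01 + 41.30 + 41.11 + 48.24 + 42.86 + 51.06 + 54.19 + 43.64 + 48.18 = 413.59
TFR = 413.59 / 1000 = 0.41359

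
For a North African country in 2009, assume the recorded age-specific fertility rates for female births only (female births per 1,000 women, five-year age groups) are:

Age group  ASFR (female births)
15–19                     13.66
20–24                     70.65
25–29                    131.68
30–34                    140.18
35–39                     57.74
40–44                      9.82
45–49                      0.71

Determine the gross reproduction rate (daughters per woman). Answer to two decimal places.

2.12

Sum of female ASFRs = 13.66 + 70.65 + 131.68 + 140.18 + 57.74 + 9.82 + 0.71 = 424.44
GRR = 5 × 424.44 / 1000 = 2.1222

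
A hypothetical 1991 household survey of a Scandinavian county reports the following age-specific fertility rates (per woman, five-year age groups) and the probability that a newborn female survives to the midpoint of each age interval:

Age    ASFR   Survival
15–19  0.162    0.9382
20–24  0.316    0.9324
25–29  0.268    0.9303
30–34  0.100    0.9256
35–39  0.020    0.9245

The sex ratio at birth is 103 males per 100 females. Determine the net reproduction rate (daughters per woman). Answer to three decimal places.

1.988

Proportion female at birth = 100 / (100 + 103) = 0.49261.
Per-age-group product (5 × ASFR × survival probability):
  15–19: 5 × 0.162 × 0.9382 = 0.75994
  20–24: 5 × 0.316 × 0.9324 = 1.47319
  25–29: 5 × 0.268 × 0.9303 = 1.24660
  30–34: 5 × 0.100 × 0.9256 = 0.46280
  35–39: 5 × 0.020 × 0.9245 = 0.09245
Sum = 4.03498
NRR = 0.49261 × 4.03498 = 1.98767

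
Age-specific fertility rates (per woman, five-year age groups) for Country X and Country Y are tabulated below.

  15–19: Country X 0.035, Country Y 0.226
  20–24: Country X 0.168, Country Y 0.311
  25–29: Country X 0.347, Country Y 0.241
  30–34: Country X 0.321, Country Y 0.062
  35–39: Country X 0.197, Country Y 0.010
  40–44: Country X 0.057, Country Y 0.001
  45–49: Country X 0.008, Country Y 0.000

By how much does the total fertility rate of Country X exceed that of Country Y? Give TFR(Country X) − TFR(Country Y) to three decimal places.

Country X:
  Sum of ASFRs = 0.035 + 0.168 + 0.347 + 0.321 + 0.197 + 0.057 + 0.008 = 1.133
  TFR = 5 × 1.133 = 5.665
Country Y:
  Sum of ASFRs = 0.226 + 0.311 + 0.241 + 0.062 + 0.010 + 0.001 + 0.000 = 0.851
  TFR = 5 × 0.851 = 4.255
Difference = 5.665 − 4.255 = 1.41

1.410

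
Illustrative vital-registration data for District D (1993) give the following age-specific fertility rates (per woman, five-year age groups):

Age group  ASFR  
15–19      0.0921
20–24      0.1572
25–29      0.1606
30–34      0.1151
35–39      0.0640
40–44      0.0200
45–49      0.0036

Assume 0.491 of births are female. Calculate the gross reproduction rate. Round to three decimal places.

Proportion female at birth = 0.491.
Sum of ASFRs = 0.0921 + 0.1572 + 0.1606 + 0.1151 + 0.0640 + 0.0200 + 0.0036 = 0.6126
TFR = 5 × 0.6126 = 3.063
GRR = 0.491 × 3.063 = 1.50393

1.504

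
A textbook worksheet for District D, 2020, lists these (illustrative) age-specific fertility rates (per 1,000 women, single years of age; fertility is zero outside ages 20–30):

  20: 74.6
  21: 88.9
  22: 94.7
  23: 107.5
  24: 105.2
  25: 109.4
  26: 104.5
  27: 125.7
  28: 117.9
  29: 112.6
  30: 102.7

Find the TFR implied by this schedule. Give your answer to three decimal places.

1.144

Sum of ASFRs = 74.6 + 88.9 + 94.7 + 107.5 + 105.2 + 109.4 + 104.5 + 125.7 + 117.9 + 112.6 + 102.7 = 1143.7
TFR = 1143.7 / 1000 = 1.1437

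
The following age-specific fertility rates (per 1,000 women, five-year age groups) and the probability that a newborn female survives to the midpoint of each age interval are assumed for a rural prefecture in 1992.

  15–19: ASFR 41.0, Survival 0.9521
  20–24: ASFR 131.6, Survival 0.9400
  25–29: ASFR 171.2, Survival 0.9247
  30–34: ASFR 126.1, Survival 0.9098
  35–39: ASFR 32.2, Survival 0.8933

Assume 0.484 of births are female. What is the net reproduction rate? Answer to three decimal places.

Proportion female at birth = 0.484.
Weighting each age-specific rate by interval width and survival:
  15–19: 5 × 41.0/1000 × 0.9521 = 0.19518
  20–24: 5 × 131.6/1000 × 0.9400 = 0.61852
  25–29: 5 × 171.2/1000 × 0.9247 = 0.79154
  30–34: 5 × 126.1/1000 × 0.9098 = 0.57363
  35–39: 5 × 32.2/1000 × 0.8933 = 0.14382
Sum = 2.32269
NRR = 0.484 × 2.32269 = 1.12418
With NRR above 1 the population is above replacement fertility.

1.124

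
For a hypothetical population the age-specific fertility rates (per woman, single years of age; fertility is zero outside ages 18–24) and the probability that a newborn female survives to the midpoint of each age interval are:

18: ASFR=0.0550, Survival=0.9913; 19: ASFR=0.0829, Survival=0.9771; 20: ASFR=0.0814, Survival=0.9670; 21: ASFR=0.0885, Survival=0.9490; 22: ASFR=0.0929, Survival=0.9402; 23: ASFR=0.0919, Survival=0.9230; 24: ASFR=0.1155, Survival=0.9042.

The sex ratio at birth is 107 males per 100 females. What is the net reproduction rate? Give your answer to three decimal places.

Proportion female at birth = 100 / (100 + 107) = 0.48309.
Per-age-group product (1 × ASFR × survival probability):
  18: 1 × 0.0550 × 0.9913 = 0.05452
  19: 1 × 0.0829 × 0.9771 = 0.08100
  20: 1 × 0.0814 × 0.9670 = 0.07871
  21: 1 × 0.0885 × 0.9490 = 0.08399
  22: 1 × 0.0929 × 0.9402 = 0.08734
  23: 1 × 0.0919 × 0.9230 = 0.08482
  24: 1 × 0.1155 × 0.9042 = 0.10444
Sum = 0.57482
NRR = 0.48309 × 0.57482 = 0.27769
An NRR under 1 implies long-run decline under these rates.

0.278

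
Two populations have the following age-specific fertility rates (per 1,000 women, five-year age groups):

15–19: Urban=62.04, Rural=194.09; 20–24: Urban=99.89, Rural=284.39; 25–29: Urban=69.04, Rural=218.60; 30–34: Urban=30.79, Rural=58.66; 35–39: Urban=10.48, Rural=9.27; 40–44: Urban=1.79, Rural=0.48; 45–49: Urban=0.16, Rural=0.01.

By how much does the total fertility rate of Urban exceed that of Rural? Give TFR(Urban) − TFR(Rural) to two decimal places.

Urban:
  Sum of ASFRs = 62.04 + 99.89 + 69.04 + 30.79 + 10.48 + 1.79 + 0.16 = 274.19
  TFR = 5 × 274.19 / 1000 = 1.37095
Rural:
  Sum of ASFRs = 194.09 + 284.39 + 218.60 + 58.66 + 9.27 + 0.48 + 0.01 = 765.50
  TFR = 5 × 765.50 / 1000 = 3.8275
Difference = 1.37095 − 3.8275 = -2.45655

-2.46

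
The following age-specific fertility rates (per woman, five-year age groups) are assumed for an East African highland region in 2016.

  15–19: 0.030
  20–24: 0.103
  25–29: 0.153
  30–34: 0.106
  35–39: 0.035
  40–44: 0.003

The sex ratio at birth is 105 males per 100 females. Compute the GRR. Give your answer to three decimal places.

1.049

Proportion female at birth = 100 / (100 + 105) = 0.48780.
Sum of ASFRs = 0.030 + 0.103 + 0.153 + 0.106 + 0.035 + 0.003 = 0.430
TFR = 5 × 0.430 = 2.15
GRR = 0.48780 × 2.15 = 1.04877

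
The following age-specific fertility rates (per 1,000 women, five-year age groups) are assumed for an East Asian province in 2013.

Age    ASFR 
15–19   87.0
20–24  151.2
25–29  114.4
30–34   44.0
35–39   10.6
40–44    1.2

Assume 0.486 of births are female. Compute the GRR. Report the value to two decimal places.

Proportion female at birth = 0.486.
Sum of ASFRs = 87.0 + 151.2 + 114.4 + 44.0 + 10.6 + 1.2 = 408.4
TFR = 5 × 408.4 / 1000 = 2.042
GRR = 0.486 × 2.042 = 0.99241

0.99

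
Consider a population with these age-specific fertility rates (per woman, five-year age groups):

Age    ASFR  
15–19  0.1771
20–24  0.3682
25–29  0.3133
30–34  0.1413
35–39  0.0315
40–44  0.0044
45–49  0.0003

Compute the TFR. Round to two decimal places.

5.18

Sum of ASFRs = 0.1771 + 0.3682 + 0.3133 + 0.1413 + 0.0315 + 0.0044 + 0.0003 = 1.0361
TFR = 5 × 1.0361 = 5.1805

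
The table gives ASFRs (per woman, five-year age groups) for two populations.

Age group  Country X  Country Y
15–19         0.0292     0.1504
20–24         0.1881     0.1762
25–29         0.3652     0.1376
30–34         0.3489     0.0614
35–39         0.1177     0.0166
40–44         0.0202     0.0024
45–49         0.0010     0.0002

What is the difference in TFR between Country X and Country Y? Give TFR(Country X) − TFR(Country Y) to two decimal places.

Country X:
  Sum of ASFRs = 0.0292 + 0.1881 + 0.3652 + 0.3489 + 0.1177 + 0.0202 + 0.0010 = 1.0703
  TFR = 5 × 1.0703 = 5.3515
Country Y:
  Sum of ASFRs = 0.1504 + 0.1762 + 0.1376 + 0.0614 + 0.0166 + 0.0024 + 0.0002 = 0.5448
  TFR = 5 × 0.5448 = 2.724
Difference = 5.3515 − 2.724 = 2.6275

2.63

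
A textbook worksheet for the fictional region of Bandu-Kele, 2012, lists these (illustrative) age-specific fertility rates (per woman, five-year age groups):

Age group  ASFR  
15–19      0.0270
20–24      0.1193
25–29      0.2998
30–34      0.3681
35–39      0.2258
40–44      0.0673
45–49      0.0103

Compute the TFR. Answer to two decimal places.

5.59

Sum of ASFRs = 0.0270 + 0.1193 + 0.2998 + 0.3681 + 0.2258 + 0.0673 + 0.0103 = 1.1176
TFR = 5 × 1.1176 = 5.588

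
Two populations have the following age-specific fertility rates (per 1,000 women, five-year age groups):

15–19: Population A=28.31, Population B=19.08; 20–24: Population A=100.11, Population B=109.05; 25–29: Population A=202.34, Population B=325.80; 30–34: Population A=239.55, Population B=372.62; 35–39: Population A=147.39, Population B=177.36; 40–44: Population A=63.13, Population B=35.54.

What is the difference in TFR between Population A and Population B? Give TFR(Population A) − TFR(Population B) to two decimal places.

-1.29

Population A:
  Sum of ASFRs = 28.31 + 100.11 + 202.34 + 239.55 + 147.39 + 63.13 = 780.83
  TFR = 5 × 780.83 / 1000 = 3.90415
Population B:
  Sum of ASFRs = 19.08 + 109.05 + 325.80 + 372.62 + 177.36 + 35.54 = 1039.45
  TFR = 5 × 1039.45 / 1000 = 5.19725
Difference = 3.90415 − 5.19725 = -1.2931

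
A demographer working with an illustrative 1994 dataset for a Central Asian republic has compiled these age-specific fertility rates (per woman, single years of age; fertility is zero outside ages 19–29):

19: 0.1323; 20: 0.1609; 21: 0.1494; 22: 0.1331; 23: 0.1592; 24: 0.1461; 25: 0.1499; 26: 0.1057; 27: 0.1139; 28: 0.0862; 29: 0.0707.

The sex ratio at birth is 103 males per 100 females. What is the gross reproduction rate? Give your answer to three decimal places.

Proportion female at birth = 100 / (100 + 103) = 0.49261.
Sum of ASFRs = 0.1323 + 0.1609 + 0.1494 + 0.1331 + 0.1592 + 0.1461 + 0.1499 + 0.1057 + 0.1139 + 0.0862 + 0.0707 = 1.4074
TFR = 1.4074
GRR = 0.49261 × 1.4074 = 0.69330

0.693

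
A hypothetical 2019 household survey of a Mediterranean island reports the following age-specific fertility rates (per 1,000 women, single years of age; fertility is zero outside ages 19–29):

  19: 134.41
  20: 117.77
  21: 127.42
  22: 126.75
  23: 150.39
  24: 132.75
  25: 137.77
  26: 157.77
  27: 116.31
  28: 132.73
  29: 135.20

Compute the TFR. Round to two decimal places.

Sum of ASFRs = 134.41 + 117.77 + 127.42 + 126.75 + 150.39 + 132.75 + 137.77 + 157.77 + 116.31 + 132.73 + 135.20 = 1469.27
TFR = 1469.27 / 1000 = 1.46927

1.47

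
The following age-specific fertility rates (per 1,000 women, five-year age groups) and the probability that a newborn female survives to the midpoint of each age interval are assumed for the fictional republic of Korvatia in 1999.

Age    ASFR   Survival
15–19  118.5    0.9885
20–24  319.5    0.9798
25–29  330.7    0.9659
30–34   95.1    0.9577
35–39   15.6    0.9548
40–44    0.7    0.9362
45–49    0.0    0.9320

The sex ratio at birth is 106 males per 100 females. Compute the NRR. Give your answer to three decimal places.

Proportion female at birth = 100 / (100 + 106) = 0.48544.
Per-age-group product (5 × ASFR × survival probability):
  15–19: 5 × 118.5/1000 × 0.9885 = 0.58569
  20–24: 5 × 319.5/1000 × 0.9798 = 1.56523
  25–29: 5 × 330.7/1000 × 0.9659 = 1.59712
  30–34: 5 × 95.1/1000 × 0.9577 = 0.45539
  35–39: 5 × 15.6/1000 × 0.9548 = 0.07447
  40–44: 5 × 0.7/1000 × 0.9362 = 0.00328
  45–49: 5 × 0.0/1000 × 0.9320 = 0.00000
Sum = 4.28118
NRR = 0.48544 × 4.28118 = 2.07826

2.078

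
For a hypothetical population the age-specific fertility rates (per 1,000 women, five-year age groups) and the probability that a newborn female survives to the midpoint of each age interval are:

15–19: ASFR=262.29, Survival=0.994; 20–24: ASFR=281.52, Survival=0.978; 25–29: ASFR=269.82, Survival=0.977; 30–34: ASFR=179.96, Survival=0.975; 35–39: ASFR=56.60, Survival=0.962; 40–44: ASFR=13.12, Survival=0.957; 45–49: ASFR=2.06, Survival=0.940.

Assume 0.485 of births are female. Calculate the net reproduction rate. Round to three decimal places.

Proportion female at birth = 0.485.
Each age group contributes 5 × ASFR × survival:
  15–19: 5 × 262.29/1000 × 0.994 = 1.30358
  20–24: 5 × 281.52/1000 × 0.978 = 1.37663
  25–29: 5 × 269.82/1000 × 0.977 = 1.31807
  30–34: 5 × 179.96/1000 × 0.975 = 0.87731
  35–39: 5 × 56.60/1000 × 0.962 = 0.27225
  40–44: 5 × 13.12/1000 × 0.957 = 0.06278
  45–49: 5 × 2.06/1000 × 0.940 = 0.00968
Sum = 5.22030
NRR = 0.485 × 5.22030 = 2.53185
With NRR above 1 the population is above replacement fertility.

2.532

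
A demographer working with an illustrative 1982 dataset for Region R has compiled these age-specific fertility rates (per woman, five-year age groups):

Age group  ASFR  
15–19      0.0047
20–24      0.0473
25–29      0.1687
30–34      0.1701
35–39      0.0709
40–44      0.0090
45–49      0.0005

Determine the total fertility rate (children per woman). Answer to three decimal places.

Sum of ASFRs = 0.0047 + 0.0473 + 0.1687 + 0.1701 + 0.0709 + 0.0090 + 0.0005 = 0.4712
TFR = 5 × 0.4712 = 2.356

2.356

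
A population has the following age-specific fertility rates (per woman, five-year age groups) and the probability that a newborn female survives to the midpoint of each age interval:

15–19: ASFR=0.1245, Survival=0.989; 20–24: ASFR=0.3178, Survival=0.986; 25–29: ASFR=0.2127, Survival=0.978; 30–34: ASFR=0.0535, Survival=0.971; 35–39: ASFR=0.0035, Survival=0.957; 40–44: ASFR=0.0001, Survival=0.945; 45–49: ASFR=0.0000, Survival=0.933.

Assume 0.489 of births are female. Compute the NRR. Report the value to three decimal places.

1.711

Proportion female at birth = 0.489.
Weighting each age-specific rate by interval width and survival:
  15–19: 5 × 0.1245 × 0.989 = 0.61565
  20–24: 5 × 0.3178 × 0.986 = 1.56675
  25–29: 5 × 0.2127 × 0.978 = 1.04010
  30–34: 5 × 0.0535 × 0.971 = 0.25974
  35–39: 5 × 0.0035 × 0.957 = 0.01675
  40–44: 5 × 0.0001 × 0.945 = 0.00047
  45–49: 5 × 0.0000 × 0.933 = 0.00000
Sum = 3.49946
NRR = 0.489 × 3.49946 = 1.71124
An NRR exceeding 1 indicates intrinsic growth under these rates.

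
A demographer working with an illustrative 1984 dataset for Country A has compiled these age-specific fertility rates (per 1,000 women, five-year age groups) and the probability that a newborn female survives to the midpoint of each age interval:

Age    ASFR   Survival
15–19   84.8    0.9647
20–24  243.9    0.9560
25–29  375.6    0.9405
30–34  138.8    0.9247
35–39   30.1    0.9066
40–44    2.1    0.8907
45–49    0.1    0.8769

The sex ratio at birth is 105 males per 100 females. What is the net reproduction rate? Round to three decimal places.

2.014

Proportion female at birth = 100 / (100 + 105) = 0.48780.
Survival-weighted fertility by age (5·fₓ·Sₓ):
  15–19: 5 × 84.8/1000 × 0.9647 = 0.40903
  20–24: 5 × 243.9/1000 × 0.9560 = 1.16584
  25–29: 5 × 375.6/1000 × 0.9405 = 1.76626
  30–34: 5 × 138.8/1000 × 0.9247 = 0.64174
  35–39: 5 × 30.1/1000 × 0.9066 = 0.13644
  40–44: 5 × 2.1/1000 × 0.8907 = 0.00935
  45–49: 5 × 0.1/1000 × 0.8769 = 0.00044
Sum = 4.12910
NRR = 0.48780 × 4.12910 = 2.01417
An NRR exceeding 1 indicates intrinsic growth under these rates.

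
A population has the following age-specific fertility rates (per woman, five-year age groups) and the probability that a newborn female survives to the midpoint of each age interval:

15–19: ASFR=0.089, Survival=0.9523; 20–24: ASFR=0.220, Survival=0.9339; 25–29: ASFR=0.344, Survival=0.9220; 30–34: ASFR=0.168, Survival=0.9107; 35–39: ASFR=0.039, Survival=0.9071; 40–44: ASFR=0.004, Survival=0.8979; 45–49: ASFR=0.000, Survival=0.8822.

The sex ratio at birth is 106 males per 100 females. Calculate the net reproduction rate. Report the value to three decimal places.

Proportion female at birth = 100 / (100 + 106) = 0.48544.
Each age group contributes 5 × ASFR × survival:
  15–19: 5 × 0.089 × 0.9523 = 0.42377
  20–24: 5 × 0.220 × 0.9339 = 1.02729
  25–29: 5 × 0.344 × 0.9220 = 1.58584
  30–34: 5 × 0.168 × 0.9107 = 0.76499
  35–39: 5 × 0.039 × 0.9071 = 0.17688
  40–44: 5 × 0.004 × 0.8979 = 0.01796
  45–49: 5 × 0.000 × 0.8822 = 0.00000
Sum = 3.99673
NRR = 0.48544 × 3.99673 = 1.94017

1.940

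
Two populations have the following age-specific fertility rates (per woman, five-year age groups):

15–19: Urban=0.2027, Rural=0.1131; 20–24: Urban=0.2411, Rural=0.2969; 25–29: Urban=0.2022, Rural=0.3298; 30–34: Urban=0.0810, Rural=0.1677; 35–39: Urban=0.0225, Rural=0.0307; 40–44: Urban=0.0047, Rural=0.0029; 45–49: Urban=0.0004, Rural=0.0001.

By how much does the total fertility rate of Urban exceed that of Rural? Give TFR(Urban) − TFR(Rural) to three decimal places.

Urban:
  Sum of ASFRs = 0.2027 + 0.2411 + 0.2022 + 0.0810 + 0.0225 + 0.0047 + 0.0004 = 0.7546
  TFR = 5 × 0.7546 = 3.773
Rural:
  Sum of ASFRs = 0.1131 + 0.2969 + 0.3298 + 0.1677 + 0.0307 + 0.0029 + 0.0001 = 0.9412
  TFR = 5 × 0.9412 = 4.706
Difference = 3.773 − 4.706 = -0.933

-0.933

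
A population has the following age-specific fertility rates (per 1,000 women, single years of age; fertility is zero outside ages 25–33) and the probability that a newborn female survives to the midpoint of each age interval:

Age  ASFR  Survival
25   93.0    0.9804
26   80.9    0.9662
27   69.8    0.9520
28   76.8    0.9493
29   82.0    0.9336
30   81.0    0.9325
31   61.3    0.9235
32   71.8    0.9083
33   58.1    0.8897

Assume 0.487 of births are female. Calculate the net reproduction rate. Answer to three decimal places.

0.309

Proportion female at birth = 0.487.
Per-age-group product (1 × ASFR × survival probability):
  25: 1 × 93.0/1000 × 0.9804 = 0.09118
  26: 1 × 80.9/1000 × 0.9662 = 0.07817
  27: 1 × 69.8/1000 × 0.9520 = 0.06645
  28: 1 × 76.8/1000 × 0.9493 = 0.07291
  29: 1 × 82.0/1000 × 0.9336 = 0.07656
  30: 1 × 81.0/1000 × 0.9325 = 0.07553
  31: 1 × 61.3/1000 × 0.9235 = 0.05661
  32: 1 × 71.8/1000 × 0.9083 = 0.06522
  33: 1 × 58.1/1000 × 0.8897 = 0.05169
Sum = 0.63432
NRR = 0.487 × 0.63432 = 0.30891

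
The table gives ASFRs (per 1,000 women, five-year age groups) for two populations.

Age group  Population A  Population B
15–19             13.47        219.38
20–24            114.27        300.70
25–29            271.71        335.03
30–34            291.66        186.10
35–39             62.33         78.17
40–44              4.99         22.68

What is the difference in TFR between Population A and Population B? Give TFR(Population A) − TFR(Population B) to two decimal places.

Population A:
  Sum of ASFRs = 13.47 + 114.27 + 271.71 + 291.66 + 62.33 + 4.99 = 758.43
  TFR = 5 × 758.43 / 1000 = 3.79215
Population B:
  Sum of ASFRs = 219.38 + 300.70 + 335.03 + 186.10 + 78.17 + 22.68 = 1142.06
  TFR = 5 × 1142.06 / 1000 = 5.7103
Difference = 3.79215 − 5.7103 = -1.91815

-1.92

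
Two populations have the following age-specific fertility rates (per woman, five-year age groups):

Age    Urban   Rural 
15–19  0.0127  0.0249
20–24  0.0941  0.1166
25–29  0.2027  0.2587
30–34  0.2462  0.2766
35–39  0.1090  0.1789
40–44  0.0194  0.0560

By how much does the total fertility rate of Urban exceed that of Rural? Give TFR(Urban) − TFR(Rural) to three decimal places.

-1.138

Urban:
  Sum of ASFRs = 0.0127 + 0.0941 + 0.2027 + 0.2462 + 0.1090 + 0.0194 = 0.6841
  TFR = 5 × 0.6841 = 3.4205
Rural:
  Sum of ASFRs = 0.0249 + 0.1166 + 0.2587 + 0.2766 + 0.1789 + 0.0560 = 0.9117
  TFR = 5 × 0.9117 = 4.5585
Difference = 3.4205 − 4.5585 = -1.138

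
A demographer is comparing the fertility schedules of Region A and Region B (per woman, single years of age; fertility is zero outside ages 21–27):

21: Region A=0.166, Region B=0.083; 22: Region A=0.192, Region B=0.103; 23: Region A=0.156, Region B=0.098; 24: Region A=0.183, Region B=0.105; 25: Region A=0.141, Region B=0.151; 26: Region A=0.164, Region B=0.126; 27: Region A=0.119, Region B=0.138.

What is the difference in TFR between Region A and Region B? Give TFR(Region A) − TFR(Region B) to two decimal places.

Region A:
  Sum of ASFRs = 0.166 + 0.192 + 0.156 + 0.183 + 0.141 + 0.164 + 0.119 = 1.121
  TFR = 1.121
Region B:
  Sum of ASFRs = 0.083 + 0.103 + 0.098 + 0.105 + 0.151 + 0.126 + 0.138 = 0.804
  TFR = 0.804
Difference = 1.121 − 0.804 = 0.317

0.32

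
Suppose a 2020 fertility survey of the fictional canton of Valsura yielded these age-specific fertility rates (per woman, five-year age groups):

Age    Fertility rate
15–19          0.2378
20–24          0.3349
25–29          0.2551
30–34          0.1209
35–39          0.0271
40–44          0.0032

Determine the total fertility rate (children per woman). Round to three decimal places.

Sum of ASFRs = 0.2378 + 0.3349 + 0.2551 + 0.1209 + 0.0271 + 0.0032 = 0.9790
TFR = 5 × 0.9790 = 4.895

4.895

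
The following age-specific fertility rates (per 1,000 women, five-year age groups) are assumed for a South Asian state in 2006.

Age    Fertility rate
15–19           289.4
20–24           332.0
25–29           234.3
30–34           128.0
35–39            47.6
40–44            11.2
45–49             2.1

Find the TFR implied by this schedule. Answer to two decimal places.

5.22

Sum of ASFRs = 289.4 + 332.0 + 234.3 + 128.0 + 47.6 + 11.2 + 2.1 = 1044.6
TFR = 5 × 1044.6 / 1000 = 5.223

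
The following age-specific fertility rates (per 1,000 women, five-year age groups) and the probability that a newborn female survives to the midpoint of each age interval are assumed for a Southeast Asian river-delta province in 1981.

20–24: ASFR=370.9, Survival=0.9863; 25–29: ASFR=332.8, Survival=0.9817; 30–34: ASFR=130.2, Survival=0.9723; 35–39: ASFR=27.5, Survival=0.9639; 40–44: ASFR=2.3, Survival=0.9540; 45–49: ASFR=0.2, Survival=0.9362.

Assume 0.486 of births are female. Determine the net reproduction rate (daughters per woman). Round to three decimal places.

Proportion female at birth = 0.486.
Each age group contributes 5 × ASFR × survival:
  20–24: 5 × 370.9/1000 × 0.9863 = 1.82909
  25–29: 5 × 332.8/1000 × 0.9817 = 1.63355
  30–34: 5 × 130.2/1000 × 0.9723 = 0.63297
  35–39: 5 × 27.5/1000 × 0.9639 = 0.13254
  40–44: 5 × 2.3/1000 × 0.9540 = 0.01097
  45–49: 5 × 0.2/1000 × 0.9362 = 0.00094
Sum = 4.24006
NRR = 0.486 × 4.24006 = 2.06067
With NRR above 1 the population is above replacement fertility.

2.061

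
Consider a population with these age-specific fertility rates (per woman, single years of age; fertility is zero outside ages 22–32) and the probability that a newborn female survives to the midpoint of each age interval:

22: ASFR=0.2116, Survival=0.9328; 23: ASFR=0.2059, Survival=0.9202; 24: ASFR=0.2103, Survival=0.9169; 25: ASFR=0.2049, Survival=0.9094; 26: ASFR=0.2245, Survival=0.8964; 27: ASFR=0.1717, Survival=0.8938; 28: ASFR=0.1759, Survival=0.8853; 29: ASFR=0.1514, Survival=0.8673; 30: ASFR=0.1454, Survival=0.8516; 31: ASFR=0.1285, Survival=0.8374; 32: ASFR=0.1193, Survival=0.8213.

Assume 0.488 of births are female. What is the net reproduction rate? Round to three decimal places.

0.848

Proportion female at birth = 0.488.
Survival-weighted fertility by age (1·fₓ·Sₓ):
  22: 1 × 0.2116 × 0.9328 = 0.19738
  23: 1 × 0.2059 × 0.9202 = 0.18947
  24: 1 × 0.2103 × 0.9169 = 0.19282
  25: 1 × 0.2049 × 0.9094 = 0.18634
  26: 1 × 0.2245 × 0.8964 = 0.20124
  27: 1 × 0.1717 × 0.8938 = 0.15347
  28: 1 × 0.1759 × 0.8853 = 0.15572
  29: 1 × 0.1514 × 0.8673 = 0.13131
  30: 1 × 0.1454 × 0.8516 = 0.12382
  31: 1 × 0.1285 × 0.8374 = 0.10761
  32: 1 × 0.1193 × 0.8213 = 0.09798
Sum = 1.73716
NRR = 0.488 × 1.73716 = 0.84773
An NRR under 1 implies long-run decline under these rates.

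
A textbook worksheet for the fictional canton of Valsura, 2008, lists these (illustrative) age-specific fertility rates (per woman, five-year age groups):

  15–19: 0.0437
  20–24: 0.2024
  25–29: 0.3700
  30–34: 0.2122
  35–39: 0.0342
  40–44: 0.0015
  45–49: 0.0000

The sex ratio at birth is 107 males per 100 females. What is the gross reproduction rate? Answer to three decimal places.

Proportion female at birth = 100 / (100 + 107) = 0.48309.
Sum of ASFRs = 0.0437 + 0.2024 + 0.3700 + 0.2122 + 0.0342 + 0.0015 + 0.0000 = 0.8640
TFR = 5 × 0.8640 = 4.32
GRR = 0.48309 × 4.32 = 2.08695

2.087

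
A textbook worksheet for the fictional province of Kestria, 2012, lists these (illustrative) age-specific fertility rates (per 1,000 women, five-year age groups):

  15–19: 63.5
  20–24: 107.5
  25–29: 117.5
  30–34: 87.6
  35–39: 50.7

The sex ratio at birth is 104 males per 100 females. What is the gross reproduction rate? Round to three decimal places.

1.046

Proportion female at birth = 100 / (100 + 104) = 0.49020.
Sum of ASFRs = 63.5 + 107.5 + 117.5 + 87.6 + 50.7 = 426.8
TFR = 5 × 426.8 / 1000 = 2.134
GRR = 0.49020 × 2.134 = 1.04609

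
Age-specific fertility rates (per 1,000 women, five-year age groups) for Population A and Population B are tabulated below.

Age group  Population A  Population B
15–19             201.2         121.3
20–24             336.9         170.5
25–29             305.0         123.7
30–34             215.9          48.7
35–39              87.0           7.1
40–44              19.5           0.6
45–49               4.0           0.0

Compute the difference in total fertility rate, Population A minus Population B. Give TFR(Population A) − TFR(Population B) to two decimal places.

3.49

Population A:
  Sum of ASFRs = 201.2 + 336.9 + 305.0 + 215.9 + 87.0 + 19.5 + 4.0 = 1169.5
  TFR = 5 × 1169.5 / 1000 = 5.8475
Population B:
  Sum of ASFRs = 121.3 + 170.5 + 123.7 + 48.7 + 7.1 + 0.6 + 0.0 = 471.9
  TFR = 5 × 471.9 / 1000 = 2.3595
Difference = 5.8475 − 2.3595 = 3.488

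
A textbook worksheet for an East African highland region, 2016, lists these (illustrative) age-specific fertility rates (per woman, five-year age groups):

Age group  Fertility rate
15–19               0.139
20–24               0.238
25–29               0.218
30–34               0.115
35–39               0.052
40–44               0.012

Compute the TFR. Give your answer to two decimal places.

Sum of ASFRs = 0.139 + 0.238 + 0.218 + 0.115 + 0.052 + 0.012 = 0.774
TFR = 5 × 0.774 = 3.87

3.87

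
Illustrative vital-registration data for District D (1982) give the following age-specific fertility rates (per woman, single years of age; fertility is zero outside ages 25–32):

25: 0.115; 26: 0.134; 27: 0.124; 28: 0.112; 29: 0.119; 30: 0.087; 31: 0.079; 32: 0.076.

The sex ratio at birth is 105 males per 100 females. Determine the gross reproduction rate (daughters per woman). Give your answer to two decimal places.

0.41

Proportion female at birth = 100 / (100 + 105) = 0.48780.
Sum of ASFRs = 0.115 + 0.134 + 0.124 + 0.112 + 0.119 + 0.087 + 0.079 + 0.076 = 0.846
TFR = 0.846
GRR = 0.48780 × 0.846 = 0.41268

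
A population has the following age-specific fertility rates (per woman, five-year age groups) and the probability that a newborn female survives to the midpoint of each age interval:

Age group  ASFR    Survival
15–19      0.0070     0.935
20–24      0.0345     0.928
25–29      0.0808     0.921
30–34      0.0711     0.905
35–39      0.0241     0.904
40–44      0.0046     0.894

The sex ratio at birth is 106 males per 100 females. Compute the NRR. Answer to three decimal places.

Proportion female at birth = 100 / (100 + 106) = 0.48544.
Per-age-group product (5 × ASFR × survival probability):
  15–19: 5 × 0.0070 × 0.935 = 0.03273
  20–24: 5 × 0.0345 × 0.928 = 0.16008
  25–29: 5 × 0.0808 × 0.921 = 0.37208
  30–34: 5 × 0.0711 × 0.905 = 0.32173
  35–39: 5 × 0.0241 × 0.904 = 0.10893
  40–44: 5 × 0.0046 × 0.894 = 0.02056
Sum = 1.01611
NRR = 0.48544 × 1.01611 = 0.49326
An NRR under 1 implies long-run decline under these rates.

0.493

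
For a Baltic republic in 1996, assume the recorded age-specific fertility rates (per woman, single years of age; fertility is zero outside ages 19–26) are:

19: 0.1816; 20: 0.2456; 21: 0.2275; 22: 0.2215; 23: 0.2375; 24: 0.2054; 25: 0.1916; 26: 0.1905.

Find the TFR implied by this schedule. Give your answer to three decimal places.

Sum of ASFRs = 0.1816 + 0.2456 + 0.2275 + 0.2215 + 0.2375 + 0.2054 + 0.1916 + 0.1905 = 1.7012
TFR = 1.7012

1.701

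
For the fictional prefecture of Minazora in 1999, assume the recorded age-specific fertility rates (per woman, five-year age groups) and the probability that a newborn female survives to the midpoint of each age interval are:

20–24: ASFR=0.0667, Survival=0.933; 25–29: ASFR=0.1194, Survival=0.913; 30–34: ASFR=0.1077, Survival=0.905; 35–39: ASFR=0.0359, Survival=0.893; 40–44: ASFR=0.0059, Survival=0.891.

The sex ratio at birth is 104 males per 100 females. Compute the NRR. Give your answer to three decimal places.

0.750

Proportion female at birth = 100 / (100 + 104) = 0.49020.
Survival-weighted fertility by age (5·fₓ·Sₓ):
  20–24: 5 × 0.0667 × 0.933 = 0.31116
  25–29: 5 × 0.1194 × 0.913 = 0.54506
  30–34: 5 × 0.1077 × 0.905 = 0.48734
  35–39: 5 × 0.0359 × 0.893 = 0.16029
  40–44: 5 × 0.0059 × 0.891 = 0.02628
Sum = 1.53013
NRR = 0.49020 × 1.53013 = 0.75007
With NRR below 1 the population is below replacement fertility.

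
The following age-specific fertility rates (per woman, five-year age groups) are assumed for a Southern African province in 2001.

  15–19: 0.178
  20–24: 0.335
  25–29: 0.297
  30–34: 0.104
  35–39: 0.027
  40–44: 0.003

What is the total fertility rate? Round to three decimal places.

Sum of ASFRs = 0.178 + 0.335 + 0.297 + 0.104 + 0.027 + 0.003 = 0.944
TFR = 5 × 0.944 = 4.72

4.720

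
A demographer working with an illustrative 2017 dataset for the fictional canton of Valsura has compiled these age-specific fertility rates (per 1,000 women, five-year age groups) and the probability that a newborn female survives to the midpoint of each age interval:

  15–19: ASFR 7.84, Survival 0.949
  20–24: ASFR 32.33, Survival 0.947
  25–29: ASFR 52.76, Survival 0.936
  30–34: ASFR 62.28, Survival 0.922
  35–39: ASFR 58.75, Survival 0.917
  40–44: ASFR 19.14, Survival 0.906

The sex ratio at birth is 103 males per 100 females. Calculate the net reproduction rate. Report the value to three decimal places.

Proportion female at birth = 100 / (100 + 103) = 0.49261.
Per-age-group product (5 × ASFR × survival probability):
  15–19: 5 × 7.84/1000 × 0.949 = 0.03720
  20–24: 5 × 32.33/1000 × 0.947 = 0.15308
  25–29: 5 × 52.76/1000 × 0.936 = 0.24692
  30–34: 5 × 62.28/1000 × 0.922 = 0.28711
  35–39: 5 × 58.75/1000 × 0.917 = 0.26937
  40–44: 5 × 19.14/1000 × 0.906 = 0.08670
Sum = 1.08038
NRR = 0.49261 × 1.08038 = 0.53221
An NRR under 1 implies long-run decline under these rates.

0.532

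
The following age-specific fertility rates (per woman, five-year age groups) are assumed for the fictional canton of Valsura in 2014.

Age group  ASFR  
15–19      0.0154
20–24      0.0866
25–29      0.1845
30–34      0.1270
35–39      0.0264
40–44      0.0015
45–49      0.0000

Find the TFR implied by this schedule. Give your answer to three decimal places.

Sum of ASFRs = 0.0154 + 0.0866 + 0.1845 + 0.1270 + 0.0264 + 0.0015 + 0.0000 = 0.4414
TFR = 5 × 0.4414 = 2.207

2.207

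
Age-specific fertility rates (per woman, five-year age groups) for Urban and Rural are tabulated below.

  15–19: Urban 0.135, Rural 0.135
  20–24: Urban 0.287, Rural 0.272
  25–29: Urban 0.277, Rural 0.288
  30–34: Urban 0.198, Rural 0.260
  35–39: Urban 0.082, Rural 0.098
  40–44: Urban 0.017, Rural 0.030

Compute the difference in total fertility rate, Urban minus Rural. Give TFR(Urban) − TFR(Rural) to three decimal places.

Urban:
  Sum of ASFRs = 0.135 + 0.287 + 0.277 + 0.198 + 0.082 + 0.017 = 0.996
  TFR = 5 × 0.996 = 4.98
Rural:
  Sum of ASFRs = 0.135 + 0.272 + 0.288 + 0.260 + 0.098 + 0.030 = 1.083
  TFR = 5 × 1.083 = 5.415
Difference = 4.98 − 5.415 = -0.435

-0.435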